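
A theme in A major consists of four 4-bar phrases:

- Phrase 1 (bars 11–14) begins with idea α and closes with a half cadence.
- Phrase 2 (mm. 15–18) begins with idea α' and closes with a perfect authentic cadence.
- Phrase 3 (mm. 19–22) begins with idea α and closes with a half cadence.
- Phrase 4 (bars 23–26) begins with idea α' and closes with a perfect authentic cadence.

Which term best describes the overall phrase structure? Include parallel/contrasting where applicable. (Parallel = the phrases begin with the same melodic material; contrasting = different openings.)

repeated period

The cadence pattern HC–PAC–HC–PAC is weak–strong twice, and phrases 3–4 restate phrases 1–2: a period heard twice, not a double period (which would end weakly at phrase 2).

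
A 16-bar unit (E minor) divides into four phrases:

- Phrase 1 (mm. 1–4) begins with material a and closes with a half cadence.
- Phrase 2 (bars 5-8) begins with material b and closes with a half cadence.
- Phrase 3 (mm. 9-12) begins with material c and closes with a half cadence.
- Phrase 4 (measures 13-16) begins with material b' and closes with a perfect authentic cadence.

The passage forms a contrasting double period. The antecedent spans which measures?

In a double period the four phrases pair into a large antecedent (phrases 1–2, ending half cadence) and a large consequent (phrases 3–4, ending perfect authentic cadence). The antecedent spans measures 1–8.

measures 1–8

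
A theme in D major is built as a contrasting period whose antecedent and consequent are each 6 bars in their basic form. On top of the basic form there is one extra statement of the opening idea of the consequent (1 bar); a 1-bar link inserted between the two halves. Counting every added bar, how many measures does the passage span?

14 measures

Basic contrasting period: 6 + 6 = 12 bars.
12 (basic form) + 1 (extra statement) + 1 (link) = 14.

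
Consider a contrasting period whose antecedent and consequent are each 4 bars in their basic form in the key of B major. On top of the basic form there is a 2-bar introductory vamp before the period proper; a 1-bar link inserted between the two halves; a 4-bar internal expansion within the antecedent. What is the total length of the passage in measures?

Basic contrasting period: 4 + 4 = 8 bars.
8 (basic form) + 2 (introduction) + 1 (link) + 4 (internal expansion) = 15.

15 measures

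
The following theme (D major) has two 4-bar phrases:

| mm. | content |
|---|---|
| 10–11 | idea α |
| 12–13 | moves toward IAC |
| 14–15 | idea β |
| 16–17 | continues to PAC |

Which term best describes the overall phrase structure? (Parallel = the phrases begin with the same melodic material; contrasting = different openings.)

Phrase 1 ends with an imperfect authentic cadence (weaker) and phrase 2 with a perfect authentic cadence (stronger): antecedent + consequent = a period.
The two phrases open with different material (α / β), so the period is contrasting.

contrasting period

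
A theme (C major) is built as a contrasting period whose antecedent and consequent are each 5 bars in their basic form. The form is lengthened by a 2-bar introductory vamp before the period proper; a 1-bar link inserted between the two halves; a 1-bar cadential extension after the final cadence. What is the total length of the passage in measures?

14 measures

Basic contrasting period: 5 + 5 = 10 bars.
10 (basic form) + 2 (introduction) + 1 (link) + 1 (cadential extension) = 14.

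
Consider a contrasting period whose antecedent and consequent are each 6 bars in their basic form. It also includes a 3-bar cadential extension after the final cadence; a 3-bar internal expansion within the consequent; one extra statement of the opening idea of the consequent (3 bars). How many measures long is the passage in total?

Basic contrasting period: 6 + 6 = 12 bars.
12 (basic form) + 3 (cadential extension) + 3 (internal expansion) + 3 (extra statement) = 21.

21 measures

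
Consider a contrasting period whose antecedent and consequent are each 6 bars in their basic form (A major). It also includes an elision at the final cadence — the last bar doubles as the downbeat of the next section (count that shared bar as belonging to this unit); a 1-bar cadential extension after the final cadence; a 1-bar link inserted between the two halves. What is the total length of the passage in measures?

Basic contrasting period: 6 + 6 = 12 bars.
12 (basic form) + 1 (cadential extension) + 1 (link) = 14.
The elision shares a bar with the next section but does not change this unit's count.

14 measures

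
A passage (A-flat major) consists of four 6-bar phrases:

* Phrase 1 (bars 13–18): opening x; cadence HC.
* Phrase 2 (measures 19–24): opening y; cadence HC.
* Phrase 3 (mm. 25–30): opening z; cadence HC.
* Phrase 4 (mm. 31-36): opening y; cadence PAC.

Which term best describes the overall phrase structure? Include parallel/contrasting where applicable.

contrasting double period

Four phrases in two halves: the first half (mm. 13-24) ends with a half cadence, the second (measures 25–36) with a perfect authentic cadence — a large antecedent–consequent pair, i.e. a double period.
Phrase 3 begins with different material from phrase 1, making it contrasting.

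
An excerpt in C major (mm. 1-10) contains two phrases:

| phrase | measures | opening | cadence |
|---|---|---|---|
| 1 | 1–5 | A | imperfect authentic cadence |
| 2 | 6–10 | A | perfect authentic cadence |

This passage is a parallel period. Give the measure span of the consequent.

measures 6–10

The antecedent is the phrase ending with the weaker cadence (imperfect authentic cadence, phrase 1) and the consequent the one ending more conclusively (perfect authentic cadence, phrase 2); the consequent is measures 6-10.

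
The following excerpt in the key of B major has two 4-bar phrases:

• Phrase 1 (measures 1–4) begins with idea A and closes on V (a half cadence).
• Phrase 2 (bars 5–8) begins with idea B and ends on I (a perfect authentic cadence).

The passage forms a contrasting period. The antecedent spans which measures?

The antecedent is the phrase ending with the weaker cadence (half cadence, phrase 1) and the consequent the one ending more conclusively (perfect authentic cadence, phrase 2); the antecedent is measures 1–4.

measures 1–4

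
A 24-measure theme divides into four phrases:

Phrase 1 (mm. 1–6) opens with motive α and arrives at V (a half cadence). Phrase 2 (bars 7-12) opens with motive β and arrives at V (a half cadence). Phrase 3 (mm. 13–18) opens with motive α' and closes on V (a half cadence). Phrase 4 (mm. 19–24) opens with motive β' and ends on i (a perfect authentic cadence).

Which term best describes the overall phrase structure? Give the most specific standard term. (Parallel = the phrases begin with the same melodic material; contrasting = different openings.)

Four phrases in two halves: the first half (mm. 1-12) ends with a half cadence, the second (mm. 13–24) with a perfect authentic cadence — a large antecedent–consequent pair, i.e. a double period.
Phrase 3 begins with the same material as phrase 1, making it parallel.

parallel double period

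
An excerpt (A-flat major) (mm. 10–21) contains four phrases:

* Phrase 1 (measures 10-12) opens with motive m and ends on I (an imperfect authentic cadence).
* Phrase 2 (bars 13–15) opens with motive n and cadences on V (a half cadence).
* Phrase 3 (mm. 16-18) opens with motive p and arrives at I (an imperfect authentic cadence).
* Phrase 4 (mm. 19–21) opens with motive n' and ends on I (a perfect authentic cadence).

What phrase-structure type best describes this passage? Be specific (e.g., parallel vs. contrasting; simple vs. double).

Four phrases in two halves: the first half (bars 10–15) ends with a half cadence, the second (mm. 16–21) with a perfect authentic cadence — a large antecedent–consequent pair, i.e. a double period.
Phrase 3 begins with different material from phrase 1, making it contrasting.

contrasting double period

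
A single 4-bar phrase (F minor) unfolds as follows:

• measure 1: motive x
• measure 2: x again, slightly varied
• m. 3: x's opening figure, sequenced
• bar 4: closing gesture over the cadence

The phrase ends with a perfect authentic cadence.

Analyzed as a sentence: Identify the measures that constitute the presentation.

The presentation of a sentence is the basic idea (m. 1) plus its repetition (m. 2); the presentation is therefore mm. 1–2.

measures 1–2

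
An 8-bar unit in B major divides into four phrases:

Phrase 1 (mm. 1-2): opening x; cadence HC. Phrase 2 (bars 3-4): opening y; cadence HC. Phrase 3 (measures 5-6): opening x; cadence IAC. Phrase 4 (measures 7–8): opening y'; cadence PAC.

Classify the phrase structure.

Four phrases in two halves: the first half (bars 1–4) ends with a half cadence, the second (bars 5-8) with a perfect authentic cadence — a large antecedent–consequent pair, i.e. a double period.
Phrase 3 begins with the same material as phrase 1, making it parallel.

parallel double period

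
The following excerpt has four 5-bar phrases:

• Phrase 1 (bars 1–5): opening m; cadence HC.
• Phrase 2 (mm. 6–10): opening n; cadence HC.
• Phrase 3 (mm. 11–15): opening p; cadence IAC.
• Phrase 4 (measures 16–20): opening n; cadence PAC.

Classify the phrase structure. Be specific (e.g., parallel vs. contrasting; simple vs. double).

contrasting double period

Four phrases in two halves: the first half (bars 1–10) ends with a half cadence, the second (mm. 11–20) with a perfect authentic cadence — a large antecedent–consequent pair, i.e. a double period.
Phrase 3 begins with different material from phrase 1, making it contrasting.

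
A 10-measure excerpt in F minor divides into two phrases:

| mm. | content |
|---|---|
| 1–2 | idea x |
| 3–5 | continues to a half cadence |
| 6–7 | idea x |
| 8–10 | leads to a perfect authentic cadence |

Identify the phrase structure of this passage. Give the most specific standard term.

Phrase 1 ends with a half cadence (weaker) and phrase 2 with a perfect authentic cadence (stronger): antecedent + consequent = a period.
The two phrases open with the same material (x / x), so the period is parallel.

parallel period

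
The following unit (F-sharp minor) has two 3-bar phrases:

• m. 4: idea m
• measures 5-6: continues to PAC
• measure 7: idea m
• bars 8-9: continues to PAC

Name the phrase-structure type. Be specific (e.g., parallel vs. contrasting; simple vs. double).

Both phrases have the same opening (m) and the same cadence (perfect authentic cadence): the second is a restatement, not a consequent, so this is a repeated phrase rather than a period.

repeated phrase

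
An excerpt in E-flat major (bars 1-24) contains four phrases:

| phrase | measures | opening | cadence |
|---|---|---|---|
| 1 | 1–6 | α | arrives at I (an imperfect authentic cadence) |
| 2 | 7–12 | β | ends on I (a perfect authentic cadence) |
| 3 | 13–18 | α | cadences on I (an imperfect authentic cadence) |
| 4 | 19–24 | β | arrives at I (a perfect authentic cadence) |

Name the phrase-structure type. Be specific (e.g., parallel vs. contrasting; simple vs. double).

The cadence pattern IAC–PAC–IAC–PAC is weak–strong twice, and phrases 3–4 restate phrases 1–2: a period heard twice, not a double period (which would end weakly at phrase 2).

repeated period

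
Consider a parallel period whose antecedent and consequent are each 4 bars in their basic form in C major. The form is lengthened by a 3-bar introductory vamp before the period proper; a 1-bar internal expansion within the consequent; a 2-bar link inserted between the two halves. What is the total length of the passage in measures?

Basic parallel period: 4 + 4 = 8 bars.
8 (basic form) + 3 (introduction) + 1 (internal expansion) + 2 (link) = 14.

14 measures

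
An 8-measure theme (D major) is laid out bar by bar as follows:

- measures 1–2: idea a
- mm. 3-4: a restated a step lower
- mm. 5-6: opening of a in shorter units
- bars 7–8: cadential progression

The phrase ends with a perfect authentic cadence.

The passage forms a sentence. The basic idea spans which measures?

measures 1–2

The presentation of a sentence is the basic idea (mm. 1–2) plus its repetition (bars 3-4); the basic idea is therefore bars 1–2.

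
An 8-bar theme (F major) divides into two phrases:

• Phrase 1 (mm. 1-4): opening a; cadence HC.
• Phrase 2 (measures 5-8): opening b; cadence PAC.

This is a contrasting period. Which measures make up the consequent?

measures 5–8

The phrase ending with the weaker cadence (half cadence) is the antecedent; the one ending more conclusively (perfect authentic cadence) is the consequent. The consequent is measures 5–8.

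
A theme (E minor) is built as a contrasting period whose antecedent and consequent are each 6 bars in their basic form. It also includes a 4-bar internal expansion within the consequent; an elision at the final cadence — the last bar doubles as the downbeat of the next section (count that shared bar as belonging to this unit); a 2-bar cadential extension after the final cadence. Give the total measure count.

18 measures

Basic contrasting period: 6 + 6 = 12 bars.
12 (basic form) + 4 (internal expansion) + 2 (cadential extension) = 18.
The elision shares a bar with the next section but does not change this unit's count.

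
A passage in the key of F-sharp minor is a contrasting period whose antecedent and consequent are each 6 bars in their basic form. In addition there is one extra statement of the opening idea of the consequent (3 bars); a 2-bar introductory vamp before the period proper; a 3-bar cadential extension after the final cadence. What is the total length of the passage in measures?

20 measures

Basic contrasting period: 6 + 6 = 12 bars.
12 (basic form) + 3 (extra statement) + 2 (introduction) + 3 (cadential extension) = 20.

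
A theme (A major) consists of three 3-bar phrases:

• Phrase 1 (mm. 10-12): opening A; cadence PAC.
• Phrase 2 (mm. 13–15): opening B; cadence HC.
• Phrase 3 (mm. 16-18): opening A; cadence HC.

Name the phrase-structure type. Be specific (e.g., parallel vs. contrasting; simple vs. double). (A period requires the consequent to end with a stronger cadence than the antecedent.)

phrase group

The final phrase closes with a half cadence, which is not stronger than the preceding half cadence; the 3 phrases lack an overall antecedent–consequent design and so form a phrase group.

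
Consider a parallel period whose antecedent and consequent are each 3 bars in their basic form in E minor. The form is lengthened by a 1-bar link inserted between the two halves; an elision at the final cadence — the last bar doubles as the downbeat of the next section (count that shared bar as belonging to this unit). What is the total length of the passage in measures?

7 measures

Basic parallel period: 3 + 3 = 6 bars.
6 (basic form) + 1 (link) = 7.
The elision shares a bar with the next section but does not change this unit's count.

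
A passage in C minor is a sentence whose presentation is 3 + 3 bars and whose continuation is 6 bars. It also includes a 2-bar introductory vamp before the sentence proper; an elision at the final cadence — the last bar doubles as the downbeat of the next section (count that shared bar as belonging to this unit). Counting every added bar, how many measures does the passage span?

Basic sentence: 3 + 3 + 6 = 12 bars.
12 (basic form) + 2 (introduction) = 14.
The elision shares a bar with the next section but does not change this unit's count.

14 measures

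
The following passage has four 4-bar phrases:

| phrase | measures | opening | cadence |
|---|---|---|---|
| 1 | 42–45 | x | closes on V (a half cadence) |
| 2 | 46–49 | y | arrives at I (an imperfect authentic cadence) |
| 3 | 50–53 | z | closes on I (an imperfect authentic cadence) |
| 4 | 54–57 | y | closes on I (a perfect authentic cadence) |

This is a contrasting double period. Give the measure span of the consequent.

In a double period the first pair of phrases (ending imperfect authentic cadence) is the large antecedent and the second pair (ending perfect authentic cadence) is the large consequent; the consequent is measures 50–57.

measures 50–57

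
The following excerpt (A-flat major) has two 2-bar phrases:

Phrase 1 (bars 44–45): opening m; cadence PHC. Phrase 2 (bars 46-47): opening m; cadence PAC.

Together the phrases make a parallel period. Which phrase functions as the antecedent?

phrase 1

The phrase ending with the weaker cadence (Phrygian half cadence) is the antecedent; the one ending more conclusively (perfect authentic cadence) is the consequent. The antecedent is phrase 1.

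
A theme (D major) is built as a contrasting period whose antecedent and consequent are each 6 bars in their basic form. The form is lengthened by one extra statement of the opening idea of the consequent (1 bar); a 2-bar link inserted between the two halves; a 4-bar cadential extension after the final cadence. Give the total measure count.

19 measures

Basic contrasting period: 6 + 6 = 12 bars.
12 (basic form) + 1 (extra statement) + 2 (link) + 4 (cadential extension) = 19.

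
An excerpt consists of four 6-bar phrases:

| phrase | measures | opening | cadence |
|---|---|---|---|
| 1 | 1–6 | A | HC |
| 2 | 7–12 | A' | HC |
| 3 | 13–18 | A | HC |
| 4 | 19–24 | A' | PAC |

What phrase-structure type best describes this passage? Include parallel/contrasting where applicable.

Four phrases in two halves: the first half (bars 1–12) ends with a half cadence, the second (measures 13–24) with a perfect authentic cadence — a large antecedent–consequent pair, i.e. a double period.
Phrase 3 begins with the same material as phrase 1, making it parallel.

parallel double period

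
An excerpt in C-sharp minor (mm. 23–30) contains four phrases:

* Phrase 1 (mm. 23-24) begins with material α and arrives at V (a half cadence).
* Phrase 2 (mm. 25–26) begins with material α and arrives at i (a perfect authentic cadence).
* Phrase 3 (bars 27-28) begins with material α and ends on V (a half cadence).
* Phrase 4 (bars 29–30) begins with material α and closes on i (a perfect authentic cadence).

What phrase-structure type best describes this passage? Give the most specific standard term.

repeated period

The cadence pattern HC–PAC–HC–PAC is weak–strong twice, and phrases 3–4 restate phrases 1–2: a period heard twice, not a double period (which would end weakly at phrase 2).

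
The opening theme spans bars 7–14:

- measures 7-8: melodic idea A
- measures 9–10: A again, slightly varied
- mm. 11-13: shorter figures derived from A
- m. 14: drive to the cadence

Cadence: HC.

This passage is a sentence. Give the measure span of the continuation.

After the presentation (measures 7–10), the continuation covers the fragmentation through the cadence: measures 11–14.

measures 11–14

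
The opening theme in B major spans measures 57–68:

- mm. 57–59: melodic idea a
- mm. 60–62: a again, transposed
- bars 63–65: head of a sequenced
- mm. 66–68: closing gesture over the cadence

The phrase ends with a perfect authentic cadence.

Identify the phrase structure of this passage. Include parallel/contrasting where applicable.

sentence

Basic idea (bars 57–59) + its repetition (measures 60-62) form the presentation; fragmentation and cadence (mm. 63–68) form the continuation — the 12-bar whole is a sentence.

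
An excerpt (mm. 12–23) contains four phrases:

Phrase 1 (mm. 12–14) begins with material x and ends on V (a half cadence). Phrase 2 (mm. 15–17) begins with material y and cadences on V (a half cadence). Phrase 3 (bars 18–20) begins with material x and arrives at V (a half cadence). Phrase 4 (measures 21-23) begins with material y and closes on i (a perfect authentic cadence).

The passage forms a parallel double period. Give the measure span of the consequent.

measures 18–23

In a double period the four phrases pair into a large antecedent (phrases 1–2, ending half cadence) and a large consequent (phrases 3–4, ending perfect authentic cadence). The consequent spans measures 18–23.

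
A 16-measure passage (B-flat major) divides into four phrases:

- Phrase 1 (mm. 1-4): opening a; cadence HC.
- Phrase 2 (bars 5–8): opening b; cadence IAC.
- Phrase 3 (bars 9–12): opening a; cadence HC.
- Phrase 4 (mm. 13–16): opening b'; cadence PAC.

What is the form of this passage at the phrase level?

Four phrases in two halves: the first half (mm. 1-8) ends with an imperfect authentic cadence, the second (measures 9–16) with a perfect authentic cadence — a large antecedent–consequent pair, i.e. a double period.
Phrase 3 begins with the same material as phrase 1, making it parallel.

parallel double period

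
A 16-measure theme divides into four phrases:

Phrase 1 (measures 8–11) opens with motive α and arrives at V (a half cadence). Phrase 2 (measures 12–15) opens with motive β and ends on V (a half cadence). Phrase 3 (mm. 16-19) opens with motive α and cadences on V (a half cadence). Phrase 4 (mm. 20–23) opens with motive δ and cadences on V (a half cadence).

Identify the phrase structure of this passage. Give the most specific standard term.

Phrase 4 ends with a half cadence, no stronger than phrase 2's half cadence, so the four phrases do not form a double period; nor do phrases 3–4 duplicate 1–2, so it is not a repeated period. With no phrase reaching a conclusive cadence, the passage is a phrase group.

phrase group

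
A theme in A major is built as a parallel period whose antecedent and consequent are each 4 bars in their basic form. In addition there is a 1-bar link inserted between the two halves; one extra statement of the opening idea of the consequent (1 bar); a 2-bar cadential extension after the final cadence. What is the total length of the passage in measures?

Basic parallel period: 4 + 4 = 8 bars.
8 (basic form) + 1 (link) + 1 (extra statement) + 2 (cadential extension) = 12.

12 measures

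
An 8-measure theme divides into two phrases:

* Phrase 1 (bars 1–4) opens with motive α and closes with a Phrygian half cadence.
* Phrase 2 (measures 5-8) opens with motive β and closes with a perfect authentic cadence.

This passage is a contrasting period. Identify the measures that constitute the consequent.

The antecedent is the phrase ending with the weaker cadence (Phrygian half cadence, phrase 1) and the consequent the one ending more conclusively (perfect authentic cadence, phrase 2); the consequent is measures 5–8.

measures 5–8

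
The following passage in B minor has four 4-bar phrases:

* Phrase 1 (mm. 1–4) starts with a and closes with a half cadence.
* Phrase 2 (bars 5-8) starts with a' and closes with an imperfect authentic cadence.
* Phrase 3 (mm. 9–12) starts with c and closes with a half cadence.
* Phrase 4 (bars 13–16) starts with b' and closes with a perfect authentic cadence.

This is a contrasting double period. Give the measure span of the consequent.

measures 9–16

In a double period the first pair of phrases (ending imperfect authentic cadence) is the large antecedent and the second pair (ending perfect authentic cadence) is the large consequent; the consequent is measures 9–16.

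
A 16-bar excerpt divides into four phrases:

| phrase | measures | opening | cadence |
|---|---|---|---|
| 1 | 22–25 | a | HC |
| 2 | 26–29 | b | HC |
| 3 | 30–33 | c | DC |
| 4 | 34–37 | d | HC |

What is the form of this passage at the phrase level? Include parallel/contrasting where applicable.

phrase group

Phrase 4 ends with a half cadence, no stronger than phrase 2's half cadence, so the four phrases do not form a double period; nor do phrases 3–4 duplicate 1–2, so it is not a repeated period. With no phrase reaching a conclusive cadence, the passage is a phrase group.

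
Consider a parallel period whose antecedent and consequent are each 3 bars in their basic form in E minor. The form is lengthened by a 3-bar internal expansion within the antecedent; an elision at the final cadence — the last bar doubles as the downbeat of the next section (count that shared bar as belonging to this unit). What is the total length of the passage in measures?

9 measures

Basic parallel period: 3 + 3 = 6 bars.
6 (basic form) + 3 (internal expansion) = 9.
The elision shares a bar with the next section but does not change this unit's count.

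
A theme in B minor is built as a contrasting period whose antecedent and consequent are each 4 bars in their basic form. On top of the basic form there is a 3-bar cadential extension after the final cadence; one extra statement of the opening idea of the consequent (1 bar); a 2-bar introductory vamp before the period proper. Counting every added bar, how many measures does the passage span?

Basic contrasting period: 4 + 4 = 8 bars.
8 (basic form) + 3 (cadential extension) + 1 (extra statement) + 2 (introduction) = 14.

14 measures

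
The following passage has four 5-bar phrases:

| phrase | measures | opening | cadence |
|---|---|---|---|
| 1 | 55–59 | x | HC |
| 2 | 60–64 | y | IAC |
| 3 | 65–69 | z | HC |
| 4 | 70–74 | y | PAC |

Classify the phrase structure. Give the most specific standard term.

Four phrases in two halves: the first half (mm. 55–64) ends with an imperfect authentic cadence, the second (bars 65-74) with a perfect authentic cadence — a large antecedent–consequent pair, i.e. a double period.
Phrase 3 begins with different material from phrase 1, making it contrasting.

contrasting double period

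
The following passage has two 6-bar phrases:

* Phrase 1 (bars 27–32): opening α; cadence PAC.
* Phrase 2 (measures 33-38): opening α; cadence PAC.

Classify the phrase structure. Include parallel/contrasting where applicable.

Both phrases have the same opening (α) and the same cadence (perfect authentic cadence): the second is a restatement, not a consequent, so this is a repeated phrase rather than a period.

repeated phrase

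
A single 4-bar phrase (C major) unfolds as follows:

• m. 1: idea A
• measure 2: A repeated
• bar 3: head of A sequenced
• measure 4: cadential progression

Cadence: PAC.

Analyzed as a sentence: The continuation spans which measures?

After the presentation (mm. 1-2), the continuation covers the fragmentation through the cadence: mm. 3–4.

measures 3–4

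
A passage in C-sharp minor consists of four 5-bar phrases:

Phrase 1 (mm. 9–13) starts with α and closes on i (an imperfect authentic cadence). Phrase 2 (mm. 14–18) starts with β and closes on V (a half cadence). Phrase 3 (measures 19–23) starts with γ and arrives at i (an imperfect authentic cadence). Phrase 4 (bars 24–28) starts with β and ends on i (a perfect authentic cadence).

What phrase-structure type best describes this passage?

contrasting double period

Four phrases in two halves: the first half (mm. 9-18) ends with a half cadence, the second (mm. 19-28) with a perfect authentic cadence — a large antecedent–consequent pair, i.e. a double period.
Phrase 3 begins with different material from phrase 1, making it contrasting.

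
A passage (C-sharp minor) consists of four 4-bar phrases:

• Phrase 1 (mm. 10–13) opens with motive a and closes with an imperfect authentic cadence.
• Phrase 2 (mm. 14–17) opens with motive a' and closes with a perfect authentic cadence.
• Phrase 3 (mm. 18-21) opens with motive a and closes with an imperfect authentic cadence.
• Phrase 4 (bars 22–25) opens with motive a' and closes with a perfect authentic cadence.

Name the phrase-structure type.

repeated period

The cadence pattern IAC–PAC–IAC–PAC is weak–strong twice, and phrases 3–4 restate phrases 1–2: a period heard twice, not a double period (which would end weakly at phrase 2).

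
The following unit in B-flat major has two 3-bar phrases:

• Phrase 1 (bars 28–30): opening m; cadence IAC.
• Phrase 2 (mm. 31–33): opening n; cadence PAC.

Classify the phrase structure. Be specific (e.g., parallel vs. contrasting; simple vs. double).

contrasting period

Phrase 1 ends with an imperfect authentic cadence (weaker) and phrase 2 with a perfect authentic cadence (stronger): antecedent + consequent = a period.
The two phrases open with different material (m / n), so the period is contrasting.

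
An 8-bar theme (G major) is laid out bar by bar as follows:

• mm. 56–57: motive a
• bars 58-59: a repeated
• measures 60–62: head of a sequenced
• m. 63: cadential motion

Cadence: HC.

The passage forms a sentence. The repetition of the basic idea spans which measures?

measures 58–59

The presentation of a sentence is the basic idea (bars 56–57) plus its repetition (bars 58-59); the repetition of the basic idea is therefore mm. 58–59.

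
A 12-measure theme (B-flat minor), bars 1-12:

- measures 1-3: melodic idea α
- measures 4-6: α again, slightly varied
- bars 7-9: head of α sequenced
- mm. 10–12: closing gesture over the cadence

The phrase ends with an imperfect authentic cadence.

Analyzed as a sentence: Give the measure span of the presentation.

measures 1–6

The presentation of a sentence is the basic idea (bars 1-3) plus its repetition (mm. 4–6); the presentation is therefore measures 1–6.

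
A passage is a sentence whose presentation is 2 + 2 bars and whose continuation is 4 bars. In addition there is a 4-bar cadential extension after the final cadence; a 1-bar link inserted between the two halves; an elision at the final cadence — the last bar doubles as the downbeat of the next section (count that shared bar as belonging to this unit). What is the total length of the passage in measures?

13 measures

Basic sentence: 2 + 2 + 4 = 8 bars.
8 (basic form) + 4 (cadential extension) + 1 (link) = 13.
The elision shares a bar with the next section but does not change this unit's count.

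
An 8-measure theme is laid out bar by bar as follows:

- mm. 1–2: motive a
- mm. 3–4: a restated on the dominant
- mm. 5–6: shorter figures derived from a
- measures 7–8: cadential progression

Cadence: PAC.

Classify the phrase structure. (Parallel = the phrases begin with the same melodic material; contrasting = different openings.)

Basic idea (mm. 1–2) + its repetition (mm. 3–4) form the presentation; fragmentation and cadence (bars 5-8) form the continuation — the 8-bar whole is a sentence.

sentence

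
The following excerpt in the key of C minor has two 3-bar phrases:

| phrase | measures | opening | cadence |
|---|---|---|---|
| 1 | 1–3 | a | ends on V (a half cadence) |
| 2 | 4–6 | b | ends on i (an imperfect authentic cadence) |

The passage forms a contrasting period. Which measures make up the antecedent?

The phrase ending with the weaker cadence (half cadence) is the antecedent; the one ending more conclusively (imperfect authentic cadence) is the consequent. The antecedent is measures 1–3.

measures 1–3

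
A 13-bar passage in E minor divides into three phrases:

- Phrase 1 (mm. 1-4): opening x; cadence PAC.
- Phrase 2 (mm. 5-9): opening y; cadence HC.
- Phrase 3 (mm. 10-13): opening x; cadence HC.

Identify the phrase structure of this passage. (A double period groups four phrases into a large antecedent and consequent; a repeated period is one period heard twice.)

The final phrase closes with a half cadence, which is not stronger than the preceding half cadence; the 3 phrases lack an overall antecedent–consequent design and so form a phrase group.

phrase group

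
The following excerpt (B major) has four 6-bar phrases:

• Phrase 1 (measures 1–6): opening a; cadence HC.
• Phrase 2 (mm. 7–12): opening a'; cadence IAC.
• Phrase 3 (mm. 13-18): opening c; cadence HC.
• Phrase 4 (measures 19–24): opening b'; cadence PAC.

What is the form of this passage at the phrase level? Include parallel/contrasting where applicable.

Four phrases in two halves: the first half (mm. 1–12) ends with an imperfect authentic cadence, the second (measures 13–24) with a perfect authentic cadence — a large antecedent–consequent pair, i.e. a double period.
Phrase 3 begins with different material from phrase 1, making it contrasting.

contrasting double period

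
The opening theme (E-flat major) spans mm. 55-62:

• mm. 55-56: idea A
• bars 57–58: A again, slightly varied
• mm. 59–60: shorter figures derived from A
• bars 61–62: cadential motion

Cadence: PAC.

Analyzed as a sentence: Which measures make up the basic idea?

measures 55–56

The presentation of a sentence is the basic idea (mm. 55-56) plus its repetition (measures 57–58); the basic idea is therefore mm. 55–56.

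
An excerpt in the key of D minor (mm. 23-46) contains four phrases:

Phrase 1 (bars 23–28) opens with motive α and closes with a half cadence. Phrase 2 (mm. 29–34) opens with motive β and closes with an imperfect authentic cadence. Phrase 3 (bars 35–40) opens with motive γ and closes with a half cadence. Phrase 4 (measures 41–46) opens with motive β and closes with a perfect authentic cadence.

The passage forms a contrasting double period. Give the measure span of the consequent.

In a double period the first pair of phrases (ending imperfect authentic cadence) is the large antecedent and the second pair (ending perfect authentic cadence) is the large consequent; the consequent is measures 35–46.

measures 35–46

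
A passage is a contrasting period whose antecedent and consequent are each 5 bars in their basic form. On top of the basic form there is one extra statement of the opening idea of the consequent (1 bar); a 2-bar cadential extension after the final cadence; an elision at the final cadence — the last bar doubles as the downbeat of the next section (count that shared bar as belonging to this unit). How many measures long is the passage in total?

Basic contrasting period: 5 + 5 = 10 bars.
10 (basic form) + 1 (extra statement) + 2 (cadential extension) = 13.
The elision shares a bar with the next section but does not change this unit's count.

13 measures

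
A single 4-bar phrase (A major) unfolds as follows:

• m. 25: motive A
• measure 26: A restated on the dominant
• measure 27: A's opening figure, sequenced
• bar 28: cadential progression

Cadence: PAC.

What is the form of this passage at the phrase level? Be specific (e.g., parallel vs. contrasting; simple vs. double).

Basic idea (measure 25) + its repetition (bar 26) form the presentation; fragmentation and cadence (mm. 27–28) form the continuation — the 4-bar whole is a sentence.

sentence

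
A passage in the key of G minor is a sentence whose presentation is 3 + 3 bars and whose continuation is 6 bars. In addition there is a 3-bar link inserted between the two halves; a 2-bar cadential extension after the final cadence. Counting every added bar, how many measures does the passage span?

Basic sentence: 3 + 3 + 6 = 12 bars.
12 (basic form) + 3 (link) + 2 (cadential extension) = 17.

17 measures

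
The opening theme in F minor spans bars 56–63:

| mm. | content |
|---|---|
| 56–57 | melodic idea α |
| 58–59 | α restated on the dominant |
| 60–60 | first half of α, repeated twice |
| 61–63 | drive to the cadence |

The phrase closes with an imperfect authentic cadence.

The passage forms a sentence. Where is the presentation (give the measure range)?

measures 56–59

The presentation of a sentence is the basic idea (mm. 56–57) plus its repetition (measures 58–59); the presentation is therefore bars 56–59.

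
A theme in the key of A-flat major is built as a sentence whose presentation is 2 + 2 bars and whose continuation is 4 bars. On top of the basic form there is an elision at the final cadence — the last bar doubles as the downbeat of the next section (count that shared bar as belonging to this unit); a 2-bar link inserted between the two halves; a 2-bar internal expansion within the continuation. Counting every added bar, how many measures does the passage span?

Basic sentence: 2 + 2 + 4 = 8 bars.
8 (basic form) + 2 (link) + 2 (internal expansion) = 12.
The elision shares a bar with the next section but does not change this unit's count.

12 measures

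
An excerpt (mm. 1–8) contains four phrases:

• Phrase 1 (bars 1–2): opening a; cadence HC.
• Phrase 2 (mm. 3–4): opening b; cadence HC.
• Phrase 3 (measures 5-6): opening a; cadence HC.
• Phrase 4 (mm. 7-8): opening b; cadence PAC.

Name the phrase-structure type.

Four phrases in two halves: the first half (mm. 1–4) ends with a half cadence, the second (mm. 5–8) with a perfect authentic cadence — a large antecedent–consequent pair, i.e. a double period.
Phrase 3 begins with the same material as phrase 1, making it parallel.

parallel double period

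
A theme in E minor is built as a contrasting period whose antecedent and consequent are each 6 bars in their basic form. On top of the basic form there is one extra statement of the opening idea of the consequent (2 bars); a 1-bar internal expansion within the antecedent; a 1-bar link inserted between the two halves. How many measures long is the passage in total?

16 measures

Basic contrasting period: 6 + 6 = 12 bars.
12 (basic form) + 2 (extra statement) + 1 (internal expansion) + 1 (link) = 16.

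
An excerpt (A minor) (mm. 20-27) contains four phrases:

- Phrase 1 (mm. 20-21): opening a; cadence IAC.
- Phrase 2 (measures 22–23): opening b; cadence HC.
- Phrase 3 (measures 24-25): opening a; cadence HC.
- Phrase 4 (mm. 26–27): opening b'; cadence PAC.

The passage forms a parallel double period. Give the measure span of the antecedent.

measures 20–23

In a double period the four phrases pair into a large antecedent (phrases 1–2, ending half cadence) and a large consequent (phrases 3–4, ending perfect authentic cadence). The antecedent spans bars 20–23.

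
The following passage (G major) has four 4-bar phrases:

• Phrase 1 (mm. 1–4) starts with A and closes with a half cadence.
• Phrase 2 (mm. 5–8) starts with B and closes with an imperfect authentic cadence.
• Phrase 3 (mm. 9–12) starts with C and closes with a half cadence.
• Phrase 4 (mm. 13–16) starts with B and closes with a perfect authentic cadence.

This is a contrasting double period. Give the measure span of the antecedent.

In a double period the first pair of phrases (ending imperfect authentic cadence) is the large antecedent and the second pair (ending perfect authentic cadence) is the large consequent; the antecedent is measures 1–8.

measures 1–8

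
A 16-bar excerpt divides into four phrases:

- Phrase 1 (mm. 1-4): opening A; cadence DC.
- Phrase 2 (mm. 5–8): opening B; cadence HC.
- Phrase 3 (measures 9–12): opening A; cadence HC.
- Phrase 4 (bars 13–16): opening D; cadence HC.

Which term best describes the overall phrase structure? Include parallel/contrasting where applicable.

phrase group

Phrase 4 ends with a half cadence, no stronger than phrase 2's half cadence, so the four phrases do not form a double period; nor do phrases 3–4 duplicate 1–2, so it is not a repeated period. With no phrase reaching a conclusive cadence, the passage is a phrase group.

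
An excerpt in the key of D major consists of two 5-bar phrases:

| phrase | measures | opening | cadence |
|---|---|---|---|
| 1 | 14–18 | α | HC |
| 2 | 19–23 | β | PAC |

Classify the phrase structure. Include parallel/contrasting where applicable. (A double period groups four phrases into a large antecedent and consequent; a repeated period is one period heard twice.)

Phrase 1 ends with a half cadence (weaker) and phrase 2 with a perfect authentic cadence (stronger): antecedent + consequent = a period.
The two phrases open with different material (α / β), so the period is contrasting.

contrasting period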